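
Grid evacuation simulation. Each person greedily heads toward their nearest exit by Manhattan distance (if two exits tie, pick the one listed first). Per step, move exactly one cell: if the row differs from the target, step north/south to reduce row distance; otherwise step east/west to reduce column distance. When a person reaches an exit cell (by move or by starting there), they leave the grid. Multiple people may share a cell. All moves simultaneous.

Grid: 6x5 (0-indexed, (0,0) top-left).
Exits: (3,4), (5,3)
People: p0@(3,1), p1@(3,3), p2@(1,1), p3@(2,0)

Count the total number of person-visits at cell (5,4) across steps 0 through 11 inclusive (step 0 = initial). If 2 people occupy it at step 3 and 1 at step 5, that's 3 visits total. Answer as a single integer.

Answer: 0

Derivation:
Step 0: p0@(3,1) p1@(3,3) p2@(1,1) p3@(2,0) -> at (5,4): 0 [-], cum=0
Step 1: p0@(3,2) p1@ESC p2@(2,1) p3@(3,0) -> at (5,4): 0 [-], cum=0
Step 2: p0@(3,3) p1@ESC p2@(3,1) p3@(3,1) -> at (5,4): 0 [-], cum=0
Step 3: p0@ESC p1@ESC p2@(3,2) p3@(3,2) -> at (5,4): 0 [-], cum=0
Step 4: p0@ESC p1@ESC p2@(3,3) p3@(3,3) -> at (5,4): 0 [-], cum=0
Step 5: p0@ESC p1@ESC p2@ESC p3@ESC -> at (5,4): 0 [-], cum=0
Total visits = 0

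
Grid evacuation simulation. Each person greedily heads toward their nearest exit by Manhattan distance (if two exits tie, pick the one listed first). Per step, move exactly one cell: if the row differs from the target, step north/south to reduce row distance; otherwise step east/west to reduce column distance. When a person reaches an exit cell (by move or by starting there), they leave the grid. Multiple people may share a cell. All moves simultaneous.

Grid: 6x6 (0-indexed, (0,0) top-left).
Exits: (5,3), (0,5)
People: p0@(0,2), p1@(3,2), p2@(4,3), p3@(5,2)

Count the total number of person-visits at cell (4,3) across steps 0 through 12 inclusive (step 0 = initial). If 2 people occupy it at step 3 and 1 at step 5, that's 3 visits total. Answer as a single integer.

Answer: 1

Derivation:
Step 0: p0@(0,2) p1@(3,2) p2@(4,3) p3@(5,2) -> at (4,3): 1 [p2], cum=1
Step 1: p0@(0,3) p1@(4,2) p2@ESC p3@ESC -> at (4,3): 0 [-], cum=1
Step 2: p0@(0,4) p1@(5,2) p2@ESC p3@ESC -> at (4,3): 0 [-], cum=1
Step 3: p0@ESC p1@ESC p2@ESC p3@ESC -> at (4,3): 0 [-], cum=1
Total visits = 1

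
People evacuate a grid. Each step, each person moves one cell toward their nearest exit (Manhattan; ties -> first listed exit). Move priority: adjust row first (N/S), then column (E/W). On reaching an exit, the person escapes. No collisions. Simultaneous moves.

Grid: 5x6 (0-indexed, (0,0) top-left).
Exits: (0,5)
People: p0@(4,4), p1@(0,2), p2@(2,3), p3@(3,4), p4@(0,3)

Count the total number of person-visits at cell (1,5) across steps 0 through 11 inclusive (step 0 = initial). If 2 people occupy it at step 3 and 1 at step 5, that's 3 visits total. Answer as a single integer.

Step 0: p0@(4,4) p1@(0,2) p2@(2,3) p3@(3,4) p4@(0,3) -> at (1,5): 0 [-], cum=0
Step 1: p0@(3,4) p1@(0,3) p2@(1,3) p3@(2,4) p4@(0,4) -> at (1,5): 0 [-], cum=0
Step 2: p0@(2,4) p1@(0,4) p2@(0,3) p3@(1,4) p4@ESC -> at (1,5): 0 [-], cum=0
Step 3: p0@(1,4) p1@ESC p2@(0,4) p3@(0,4) p4@ESC -> at (1,5): 0 [-], cum=0
Step 4: p0@(0,4) p1@ESC p2@ESC p3@ESC p4@ESC -> at (1,5): 0 [-], cum=0
Step 5: p0@ESC p1@ESC p2@ESC p3@ESC p4@ESC -> at (1,5): 0 [-], cum=0
Total visits = 0

Answer: 0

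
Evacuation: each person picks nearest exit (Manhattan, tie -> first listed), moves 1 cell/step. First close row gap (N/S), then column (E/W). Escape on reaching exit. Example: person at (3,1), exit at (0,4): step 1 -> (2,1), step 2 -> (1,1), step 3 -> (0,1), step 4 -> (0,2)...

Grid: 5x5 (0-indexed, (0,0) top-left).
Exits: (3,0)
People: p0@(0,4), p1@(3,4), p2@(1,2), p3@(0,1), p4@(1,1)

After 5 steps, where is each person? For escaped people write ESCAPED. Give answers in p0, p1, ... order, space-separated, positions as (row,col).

Step 1: p0:(0,4)->(1,4) | p1:(3,4)->(3,3) | p2:(1,2)->(2,2) | p3:(0,1)->(1,1) | p4:(1,1)->(2,1)
Step 2: p0:(1,4)->(2,4) | p1:(3,3)->(3,2) | p2:(2,2)->(3,2) | p3:(1,1)->(2,1) | p4:(2,1)->(3,1)
Step 3: p0:(2,4)->(3,4) | p1:(3,2)->(3,1) | p2:(3,2)->(3,1) | p3:(2,1)->(3,1) | p4:(3,1)->(3,0)->EXIT
Step 4: p0:(3,4)->(3,3) | p1:(3,1)->(3,0)->EXIT | p2:(3,1)->(3,0)->EXIT | p3:(3,1)->(3,0)->EXIT | p4:escaped
Step 5: p0:(3,3)->(3,2) | p1:escaped | p2:escaped | p3:escaped | p4:escaped

(3,2) ESCAPED ESCAPED ESCAPED ESCAPED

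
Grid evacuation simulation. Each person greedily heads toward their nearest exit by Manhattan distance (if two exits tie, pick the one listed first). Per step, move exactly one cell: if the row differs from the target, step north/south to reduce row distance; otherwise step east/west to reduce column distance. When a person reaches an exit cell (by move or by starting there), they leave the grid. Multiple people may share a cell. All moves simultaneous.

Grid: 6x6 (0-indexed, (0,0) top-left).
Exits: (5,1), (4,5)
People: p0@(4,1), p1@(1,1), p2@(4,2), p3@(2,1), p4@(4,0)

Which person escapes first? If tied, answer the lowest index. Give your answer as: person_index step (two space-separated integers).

Step 1: p0:(4,1)->(5,1)->EXIT | p1:(1,1)->(2,1) | p2:(4,2)->(5,2) | p3:(2,1)->(3,1) | p4:(4,0)->(5,0)
Step 2: p0:escaped | p1:(2,1)->(3,1) | p2:(5,2)->(5,1)->EXIT | p3:(3,1)->(4,1) | p4:(5,0)->(5,1)->EXIT
Step 3: p0:escaped | p1:(3,1)->(4,1) | p2:escaped | p3:(4,1)->(5,1)->EXIT | p4:escaped
Step 4: p0:escaped | p1:(4,1)->(5,1)->EXIT | p2:escaped | p3:escaped | p4:escaped
Exit steps: [1, 4, 2, 3, 2]
First to escape: p0 at step 1

Answer: 0 1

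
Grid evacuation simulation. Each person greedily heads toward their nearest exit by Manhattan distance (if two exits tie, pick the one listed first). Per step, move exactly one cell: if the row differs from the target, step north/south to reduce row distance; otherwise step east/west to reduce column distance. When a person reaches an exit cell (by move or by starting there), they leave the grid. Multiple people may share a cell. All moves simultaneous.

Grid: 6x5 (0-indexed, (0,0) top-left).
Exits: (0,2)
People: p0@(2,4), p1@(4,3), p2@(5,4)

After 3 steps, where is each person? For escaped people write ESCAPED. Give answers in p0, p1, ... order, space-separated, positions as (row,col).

Step 1: p0:(2,4)->(1,4) | p1:(4,3)->(3,3) | p2:(5,4)->(4,4)
Step 2: p0:(1,4)->(0,4) | p1:(3,3)->(2,3) | p2:(4,4)->(3,4)
Step 3: p0:(0,4)->(0,3) | p1:(2,3)->(1,3) | p2:(3,4)->(2,4)

(0,3) (1,3) (2,4)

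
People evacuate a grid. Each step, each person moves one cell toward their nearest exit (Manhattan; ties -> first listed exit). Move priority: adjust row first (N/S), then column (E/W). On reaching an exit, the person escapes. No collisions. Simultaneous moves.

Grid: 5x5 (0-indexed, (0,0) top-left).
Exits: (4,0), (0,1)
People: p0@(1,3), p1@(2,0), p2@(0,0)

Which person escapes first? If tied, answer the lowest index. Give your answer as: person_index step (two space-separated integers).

Answer: 2 1

Derivation:
Step 1: p0:(1,3)->(0,3) | p1:(2,0)->(3,0) | p2:(0,0)->(0,1)->EXIT
Step 2: p0:(0,3)->(0,2) | p1:(3,0)->(4,0)->EXIT | p2:escaped
Step 3: p0:(0,2)->(0,1)->EXIT | p1:escaped | p2:escaped
Exit steps: [3, 2, 1]
First to escape: p2 at step 1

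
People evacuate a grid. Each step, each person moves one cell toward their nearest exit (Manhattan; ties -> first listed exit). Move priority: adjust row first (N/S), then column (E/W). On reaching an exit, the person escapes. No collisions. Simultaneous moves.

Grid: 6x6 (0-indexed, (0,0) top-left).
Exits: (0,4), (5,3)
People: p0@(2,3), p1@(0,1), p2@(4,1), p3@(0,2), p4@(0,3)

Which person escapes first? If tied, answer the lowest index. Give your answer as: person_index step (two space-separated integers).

Answer: 4 1

Derivation:
Step 1: p0:(2,3)->(1,3) | p1:(0,1)->(0,2) | p2:(4,1)->(5,1) | p3:(0,2)->(0,3) | p4:(0,3)->(0,4)->EXIT
Step 2: p0:(1,3)->(0,3) | p1:(0,2)->(0,3) | p2:(5,1)->(5,2) | p3:(0,3)->(0,4)->EXIT | p4:escaped
Step 3: p0:(0,3)->(0,4)->EXIT | p1:(0,3)->(0,4)->EXIT | p2:(5,2)->(5,3)->EXIT | p3:escaped | p4:escaped
Exit steps: [3, 3, 3, 2, 1]
First to escape: p4 at step 1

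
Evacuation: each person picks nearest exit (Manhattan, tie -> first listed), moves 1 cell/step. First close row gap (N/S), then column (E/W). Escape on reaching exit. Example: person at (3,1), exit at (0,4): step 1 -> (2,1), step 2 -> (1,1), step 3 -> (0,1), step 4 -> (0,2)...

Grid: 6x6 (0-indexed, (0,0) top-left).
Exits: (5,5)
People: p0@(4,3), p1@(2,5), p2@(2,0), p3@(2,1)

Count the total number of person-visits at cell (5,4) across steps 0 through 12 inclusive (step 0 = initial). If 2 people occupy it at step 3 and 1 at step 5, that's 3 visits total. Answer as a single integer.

Step 0: p0@(4,3) p1@(2,5) p2@(2,0) p3@(2,1) -> at (5,4): 0 [-], cum=0
Step 1: p0@(5,3) p1@(3,5) p2@(3,0) p3@(3,1) -> at (5,4): 0 [-], cum=0
Step 2: p0@(5,4) p1@(4,5) p2@(4,0) p3@(4,1) -> at (5,4): 1 [p0], cum=1
Step 3: p0@ESC p1@ESC p2@(5,0) p3@(5,1) -> at (5,4): 0 [-], cum=1
Step 4: p0@ESC p1@ESC p2@(5,1) p3@(5,2) -> at (5,4): 0 [-], cum=1
Step 5: p0@ESC p1@ESC p2@(5,2) p3@(5,3) -> at (5,4): 0 [-], cum=1
Step 6: p0@ESC p1@ESC p2@(5,3) p3@(5,4) -> at (5,4): 1 [p3], cum=2
Step 7: p0@ESC p1@ESC p2@(5,4) p3@ESC -> at (5,4): 1 [p2], cum=3
Step 8: p0@ESC p1@ESC p2@ESC p3@ESC -> at (5,4): 0 [-], cum=3
Total visits = 3

Answer: 3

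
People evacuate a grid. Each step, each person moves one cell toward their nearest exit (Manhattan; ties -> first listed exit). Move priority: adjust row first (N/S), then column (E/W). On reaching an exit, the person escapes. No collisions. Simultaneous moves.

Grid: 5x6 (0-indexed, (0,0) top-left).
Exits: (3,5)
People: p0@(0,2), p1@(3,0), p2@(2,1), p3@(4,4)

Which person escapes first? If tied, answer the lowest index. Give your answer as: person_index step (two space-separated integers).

Answer: 3 2

Derivation:
Step 1: p0:(0,2)->(1,2) | p1:(3,0)->(3,1) | p2:(2,1)->(3,1) | p3:(4,4)->(3,4)
Step 2: p0:(1,2)->(2,2) | p1:(3,1)->(3,2) | p2:(3,1)->(3,2) | p3:(3,4)->(3,5)->EXIT
Step 3: p0:(2,2)->(3,2) | p1:(3,2)->(3,3) | p2:(3,2)->(3,3) | p3:escaped
Step 4: p0:(3,2)->(3,3) | p1:(3,3)->(3,4) | p2:(3,3)->(3,4) | p3:escaped
Step 5: p0:(3,3)->(3,4) | p1:(3,4)->(3,5)->EXIT | p2:(3,4)->(3,5)->EXIT | p3:escaped
Step 6: p0:(3,4)->(3,5)->EXIT | p1:escaped | p2:escaped | p3:escaped
Exit steps: [6, 5, 5, 2]
First to escape: p3 at step 2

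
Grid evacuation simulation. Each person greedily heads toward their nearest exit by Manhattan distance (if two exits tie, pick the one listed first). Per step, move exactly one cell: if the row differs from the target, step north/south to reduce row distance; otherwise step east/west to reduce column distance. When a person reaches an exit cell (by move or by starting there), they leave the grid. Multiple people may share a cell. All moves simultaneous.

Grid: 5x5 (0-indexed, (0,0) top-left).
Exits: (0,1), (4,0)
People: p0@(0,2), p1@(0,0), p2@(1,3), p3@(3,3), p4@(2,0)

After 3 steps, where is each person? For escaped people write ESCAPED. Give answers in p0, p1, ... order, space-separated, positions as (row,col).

Step 1: p0:(0,2)->(0,1)->EXIT | p1:(0,0)->(0,1)->EXIT | p2:(1,3)->(0,3) | p3:(3,3)->(4,3) | p4:(2,0)->(3,0)
Step 2: p0:escaped | p1:escaped | p2:(0,3)->(0,2) | p3:(4,3)->(4,2) | p4:(3,0)->(4,0)->EXIT
Step 3: p0:escaped | p1:escaped | p2:(0,2)->(0,1)->EXIT | p3:(4,2)->(4,1) | p4:escaped

ESCAPED ESCAPED ESCAPED (4,1) ESCAPED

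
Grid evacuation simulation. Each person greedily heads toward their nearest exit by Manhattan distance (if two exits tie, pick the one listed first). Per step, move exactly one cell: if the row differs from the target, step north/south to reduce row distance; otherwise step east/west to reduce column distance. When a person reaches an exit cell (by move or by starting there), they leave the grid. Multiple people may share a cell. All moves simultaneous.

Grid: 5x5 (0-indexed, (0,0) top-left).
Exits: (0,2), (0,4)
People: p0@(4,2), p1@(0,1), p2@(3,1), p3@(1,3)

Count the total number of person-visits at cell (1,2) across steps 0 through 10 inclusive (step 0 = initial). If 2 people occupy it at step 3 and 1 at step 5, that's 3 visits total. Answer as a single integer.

Answer: 1

Derivation:
Step 0: p0@(4,2) p1@(0,1) p2@(3,1) p3@(1,3) -> at (1,2): 0 [-], cum=0
Step 1: p0@(3,2) p1@ESC p2@(2,1) p3@(0,3) -> at (1,2): 0 [-], cum=0
Step 2: p0@(2,2) p1@ESC p2@(1,1) p3@ESC -> at (1,2): 0 [-], cum=0
Step 3: p0@(1,2) p1@ESC p2@(0,1) p3@ESC -> at (1,2): 1 [p0], cum=1
Step 4: p0@ESC p1@ESC p2@ESC p3@ESC -> at (1,2): 0 [-], cum=1
Total visits = 1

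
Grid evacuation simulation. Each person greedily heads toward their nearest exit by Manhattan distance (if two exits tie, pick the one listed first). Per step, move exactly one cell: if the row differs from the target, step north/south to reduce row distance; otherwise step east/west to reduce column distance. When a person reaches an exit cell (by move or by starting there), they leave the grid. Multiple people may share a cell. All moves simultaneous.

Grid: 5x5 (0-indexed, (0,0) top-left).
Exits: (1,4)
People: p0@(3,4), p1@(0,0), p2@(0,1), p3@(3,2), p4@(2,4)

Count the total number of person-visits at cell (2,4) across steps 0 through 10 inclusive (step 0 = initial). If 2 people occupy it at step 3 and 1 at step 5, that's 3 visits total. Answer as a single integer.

Answer: 2

Derivation:
Step 0: p0@(3,4) p1@(0,0) p2@(0,1) p3@(3,2) p4@(2,4) -> at (2,4): 1 [p4], cum=1
Step 1: p0@(2,4) p1@(1,0) p2@(1,1) p3@(2,2) p4@ESC -> at (2,4): 1 [p0], cum=2
Step 2: p0@ESC p1@(1,1) p2@(1,2) p3@(1,2) p4@ESC -> at (2,4): 0 [-], cum=2
Step 3: p0@ESC p1@(1,2) p2@(1,3) p3@(1,3) p4@ESC -> at (2,4): 0 [-], cum=2
Step 4: p0@ESC p1@(1,3) p2@ESC p3@ESC p4@ESC -> at (2,4): 0 [-], cum=2
Step 5: p0@ESC p1@ESC p2@ESC p3@ESC p4@ESC -> at (2,4): 0 [-], cum=2
Total visits = 2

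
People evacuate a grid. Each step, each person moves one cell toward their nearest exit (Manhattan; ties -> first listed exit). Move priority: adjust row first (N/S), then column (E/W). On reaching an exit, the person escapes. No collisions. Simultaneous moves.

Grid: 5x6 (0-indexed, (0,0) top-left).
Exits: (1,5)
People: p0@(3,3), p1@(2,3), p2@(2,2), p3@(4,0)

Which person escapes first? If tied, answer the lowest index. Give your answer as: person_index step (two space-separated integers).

Answer: 1 3

Derivation:
Step 1: p0:(3,3)->(2,3) | p1:(2,3)->(1,3) | p2:(2,2)->(1,2) | p3:(4,0)->(3,0)
Step 2: p0:(2,3)->(1,3) | p1:(1,3)->(1,4) | p2:(1,2)->(1,3) | p3:(3,0)->(2,0)
Step 3: p0:(1,3)->(1,4) | p1:(1,4)->(1,5)->EXIT | p2:(1,3)->(1,4) | p3:(2,0)->(1,0)
Step 4: p0:(1,4)->(1,5)->EXIT | p1:escaped | p2:(1,4)->(1,5)->EXIT | p3:(1,0)->(1,1)
Step 5: p0:escaped | p1:escaped | p2:escaped | p3:(1,1)->(1,2)
Step 6: p0:escaped | p1:escaped | p2:escaped | p3:(1,2)->(1,3)
Step 7: p0:escaped | p1:escaped | p2:escaped | p3:(1,3)->(1,4)
Step 8: p0:escaped | p1:escaped | p2:escaped | p3:(1,4)->(1,5)->EXIT
Exit steps: [4, 3, 4, 8]
First to escape: p1 at step 3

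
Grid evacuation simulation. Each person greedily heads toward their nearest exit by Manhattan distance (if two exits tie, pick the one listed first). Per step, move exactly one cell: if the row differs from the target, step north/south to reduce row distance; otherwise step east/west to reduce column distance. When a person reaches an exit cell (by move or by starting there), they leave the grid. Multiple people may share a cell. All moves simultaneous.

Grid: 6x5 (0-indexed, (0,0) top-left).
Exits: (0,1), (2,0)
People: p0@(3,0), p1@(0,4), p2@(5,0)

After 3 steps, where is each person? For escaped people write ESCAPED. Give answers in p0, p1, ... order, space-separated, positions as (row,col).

Step 1: p0:(3,0)->(2,0)->EXIT | p1:(0,4)->(0,3) | p2:(5,0)->(4,0)
Step 2: p0:escaped | p1:(0,3)->(0,2) | p2:(4,0)->(3,0)
Step 3: p0:escaped | p1:(0,2)->(0,1)->EXIT | p2:(3,0)->(2,0)->EXIT

ESCAPED ESCAPED ESCAPED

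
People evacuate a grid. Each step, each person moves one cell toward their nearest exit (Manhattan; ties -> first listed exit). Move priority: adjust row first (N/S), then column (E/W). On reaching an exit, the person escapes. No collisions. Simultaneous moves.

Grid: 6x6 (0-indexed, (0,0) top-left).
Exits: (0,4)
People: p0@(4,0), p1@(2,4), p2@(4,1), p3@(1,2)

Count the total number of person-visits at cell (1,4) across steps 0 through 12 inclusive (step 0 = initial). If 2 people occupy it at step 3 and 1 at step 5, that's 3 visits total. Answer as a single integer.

Answer: 1

Derivation:
Step 0: p0@(4,0) p1@(2,4) p2@(4,1) p3@(1,2) -> at (1,4): 0 [-], cum=0
Step 1: p0@(3,0) p1@(1,4) p2@(3,1) p3@(0,2) -> at (1,4): 1 [p1], cum=1
Step 2: p0@(2,0) p1@ESC p2@(2,1) p3@(0,3) -> at (1,4): 0 [-], cum=1
Step 3: p0@(1,0) p1@ESC p2@(1,1) p3@ESC -> at (1,4): 0 [-], cum=1
Step 4: p0@(0,0) p1@ESC p2@(0,1) p3@ESC -> at (1,4): 0 [-], cum=1
Step 5: p0@(0,1) p1@ESC p2@(0,2) p3@ESC -> at (1,4): 0 [-], cum=1
Step 6: p0@(0,2) p1@ESC p2@(0,3) p3@ESC -> at (1,4): 0 [-], cum=1
Step 7: p0@(0,3) p1@ESC p2@ESC p3@ESC -> at (1,4): 0 [-], cum=1
Step 8: p0@ESC p1@ESC p2@ESC p3@ESC -> at (1,4): 0 [-], cum=1
Total visits = 1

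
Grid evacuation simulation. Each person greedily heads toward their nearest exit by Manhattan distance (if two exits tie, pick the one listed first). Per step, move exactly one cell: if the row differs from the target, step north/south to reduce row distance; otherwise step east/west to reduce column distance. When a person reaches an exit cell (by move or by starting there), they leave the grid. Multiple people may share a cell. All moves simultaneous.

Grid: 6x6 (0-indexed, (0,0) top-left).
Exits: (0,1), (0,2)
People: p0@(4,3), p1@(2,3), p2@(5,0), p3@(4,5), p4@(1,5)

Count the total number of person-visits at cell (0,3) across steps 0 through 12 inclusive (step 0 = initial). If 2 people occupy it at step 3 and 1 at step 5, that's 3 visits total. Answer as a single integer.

Answer: 4

Derivation:
Step 0: p0@(4,3) p1@(2,3) p2@(5,0) p3@(4,5) p4@(1,5) -> at (0,3): 0 [-], cum=0
Step 1: p0@(3,3) p1@(1,3) p2@(4,0) p3@(3,5) p4@(0,5) -> at (0,3): 0 [-], cum=0
Step 2: p0@(2,3) p1@(0,3) p2@(3,0) p3@(2,5) p4@(0,4) -> at (0,3): 1 [p1], cum=1
Step 3: p0@(1,3) p1@ESC p2@(2,0) p3@(1,5) p4@(0,3) -> at (0,3): 1 [p4], cum=2
Step 4: p0@(0,3) p1@ESC p2@(1,0) p3@(0,5) p4@ESC -> at (0,3): 1 [p0], cum=3
Step 5: p0@ESC p1@ESC p2@(0,0) p3@(0,4) p4@ESC -> at (0,3): 0 [-], cum=3
Step 6: p0@ESC p1@ESC p2@ESC p3@(0,3) p4@ESC -> at (0,3): 1 [p3], cum=4
Step 7: p0@ESC p1@ESC p2@ESC p3@ESC p4@ESC -> at (0,3): 0 [-], cum=4
Total visits = 4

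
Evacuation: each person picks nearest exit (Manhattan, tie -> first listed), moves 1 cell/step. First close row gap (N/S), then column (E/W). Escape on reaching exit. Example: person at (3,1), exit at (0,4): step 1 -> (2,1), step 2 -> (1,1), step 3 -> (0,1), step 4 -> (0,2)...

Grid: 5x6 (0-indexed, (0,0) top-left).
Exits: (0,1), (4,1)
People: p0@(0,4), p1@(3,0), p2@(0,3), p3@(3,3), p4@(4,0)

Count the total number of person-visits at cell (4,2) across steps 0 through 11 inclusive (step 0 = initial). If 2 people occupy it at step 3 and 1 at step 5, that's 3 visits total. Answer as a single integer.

Step 0: p0@(0,4) p1@(3,0) p2@(0,3) p3@(3,3) p4@(4,0) -> at (4,2): 0 [-], cum=0
Step 1: p0@(0,3) p1@(4,0) p2@(0,2) p3@(4,3) p4@ESC -> at (4,2): 0 [-], cum=0
Step 2: p0@(0,2) p1@ESC p2@ESC p3@(4,2) p4@ESC -> at (4,2): 1 [p3], cum=1
Step 3: p0@ESC p1@ESC p2@ESC p3@ESC p4@ESC -> at (4,2): 0 [-], cum=1
Total visits = 1

Answer: 1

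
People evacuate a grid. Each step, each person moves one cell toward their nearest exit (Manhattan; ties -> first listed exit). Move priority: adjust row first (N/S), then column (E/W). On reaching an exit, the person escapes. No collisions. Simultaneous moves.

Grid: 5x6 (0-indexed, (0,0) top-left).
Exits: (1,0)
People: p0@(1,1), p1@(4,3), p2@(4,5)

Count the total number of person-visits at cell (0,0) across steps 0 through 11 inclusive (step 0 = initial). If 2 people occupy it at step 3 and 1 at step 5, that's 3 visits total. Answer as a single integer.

Answer: 0

Derivation:
Step 0: p0@(1,1) p1@(4,3) p2@(4,5) -> at (0,0): 0 [-], cum=0
Step 1: p0@ESC p1@(3,3) p2@(3,5) -> at (0,0): 0 [-], cum=0
Step 2: p0@ESC p1@(2,3) p2@(2,5) -> at (0,0): 0 [-], cum=0
Step 3: p0@ESC p1@(1,3) p2@(1,5) -> at (0,0): 0 [-], cum=0
Step 4: p0@ESC p1@(1,2) p2@(1,4) -> at (0,0): 0 [-], cum=0
Step 5: p0@ESC p1@(1,1) p2@(1,3) -> at (0,0): 0 [-], cum=0
Step 6: p0@ESC p1@ESC p2@(1,2) -> at (0,0): 0 [-], cum=0
Step 7: p0@ESC p1@ESC p2@(1,1) -> at (0,0): 0 [-], cum=0
Step 8: p0@ESC p1@ESC p2@ESC -> at (0,0): 0 [-], cum=0
Total visits = 0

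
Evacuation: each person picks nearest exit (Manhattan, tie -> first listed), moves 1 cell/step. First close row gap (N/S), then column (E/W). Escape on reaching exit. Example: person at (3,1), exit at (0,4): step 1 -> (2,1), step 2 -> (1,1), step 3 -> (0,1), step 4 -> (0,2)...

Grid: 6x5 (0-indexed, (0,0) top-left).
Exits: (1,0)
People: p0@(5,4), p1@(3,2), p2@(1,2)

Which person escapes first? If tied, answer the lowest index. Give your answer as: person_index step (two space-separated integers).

Answer: 2 2

Derivation:
Step 1: p0:(5,4)->(4,4) | p1:(3,2)->(2,2) | p2:(1,2)->(1,1)
Step 2: p0:(4,4)->(3,4) | p1:(2,2)->(1,2) | p2:(1,1)->(1,0)->EXIT
Step 3: p0:(3,4)->(2,4) | p1:(1,2)->(1,1) | p2:escaped
Step 4: p0:(2,4)->(1,4) | p1:(1,1)->(1,0)->EXIT | p2:escaped
Step 5: p0:(1,4)->(1,3) | p1:escaped | p2:escaped
Step 6: p0:(1,3)->(1,2) | p1:escaped | p2:escaped
Step 7: p0:(1,2)->(1,1) | p1:escaped | p2:escaped
Step 8: p0:(1,1)->(1,0)->EXIT | p1:escaped | p2:escaped
Exit steps: [8, 4, 2]
First to escape: p2 at step 2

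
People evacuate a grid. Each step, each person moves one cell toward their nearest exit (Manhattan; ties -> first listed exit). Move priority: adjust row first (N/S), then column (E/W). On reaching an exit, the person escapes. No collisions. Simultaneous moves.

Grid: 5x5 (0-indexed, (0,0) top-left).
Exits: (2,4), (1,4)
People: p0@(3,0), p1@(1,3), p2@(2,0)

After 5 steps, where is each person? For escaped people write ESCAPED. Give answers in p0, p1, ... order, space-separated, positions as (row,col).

Step 1: p0:(3,0)->(2,0) | p1:(1,3)->(1,4)->EXIT | p2:(2,0)->(2,1)
Step 2: p0:(2,0)->(2,1) | p1:escaped | p2:(2,1)->(2,2)
Step 3: p0:(2,1)->(2,2) | p1:escaped | p2:(2,2)->(2,3)
Step 4: p0:(2,2)->(2,3) | p1:escaped | p2:(2,3)->(2,4)->EXIT
Step 5: p0:(2,3)->(2,4)->EXIT | p1:escaped | p2:escaped

ESCAPED ESCAPED ESCAPED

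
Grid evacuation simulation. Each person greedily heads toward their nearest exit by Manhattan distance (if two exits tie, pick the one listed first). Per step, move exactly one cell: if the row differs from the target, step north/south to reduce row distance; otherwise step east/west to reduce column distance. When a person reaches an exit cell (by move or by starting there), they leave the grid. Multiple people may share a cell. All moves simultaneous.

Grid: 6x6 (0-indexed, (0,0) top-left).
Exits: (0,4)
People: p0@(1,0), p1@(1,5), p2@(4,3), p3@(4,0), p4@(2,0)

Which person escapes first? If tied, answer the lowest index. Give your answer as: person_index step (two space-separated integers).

Answer: 1 2

Derivation:
Step 1: p0:(1,0)->(0,0) | p1:(1,5)->(0,5) | p2:(4,3)->(3,3) | p3:(4,0)->(3,0) | p4:(2,0)->(1,0)
Step 2: p0:(0,0)->(0,1) | p1:(0,5)->(0,4)->EXIT | p2:(3,3)->(2,3) | p3:(3,0)->(2,0) | p4:(1,0)->(0,0)
Step 3: p0:(0,1)->(0,2) | p1:escaped | p2:(2,3)->(1,3) | p3:(2,0)->(1,0) | p4:(0,0)->(0,1)
Step 4: p0:(0,2)->(0,3) | p1:escaped | p2:(1,3)->(0,3) | p3:(1,0)->(0,0) | p4:(0,1)->(0,2)
Step 5: p0:(0,3)->(0,4)->EXIT | p1:escaped | p2:(0,3)->(0,4)->EXIT | p3:(0,0)->(0,1) | p4:(0,2)->(0,3)
Step 6: p0:escaped | p1:escaped | p2:escaped | p3:(0,1)->(0,2) | p4:(0,3)->(0,4)->EXIT
Step 7: p0:escaped | p1:escaped | p2:escaped | p3:(0,2)->(0,3) | p4:escaped
Step 8: p0:escaped | p1:escaped | p2:escaped | p3:(0,3)->(0,4)->EXIT | p4:escaped
Exit steps: [5, 2, 5, 8, 6]
First to escape: p1 at step 2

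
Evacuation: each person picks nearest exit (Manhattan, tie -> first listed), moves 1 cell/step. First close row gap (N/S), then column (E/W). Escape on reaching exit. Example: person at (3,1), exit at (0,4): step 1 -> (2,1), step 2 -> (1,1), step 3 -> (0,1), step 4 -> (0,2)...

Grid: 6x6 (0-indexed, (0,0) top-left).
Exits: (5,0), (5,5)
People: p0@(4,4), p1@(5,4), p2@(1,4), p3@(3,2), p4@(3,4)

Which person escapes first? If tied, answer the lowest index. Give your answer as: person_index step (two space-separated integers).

Step 1: p0:(4,4)->(5,4) | p1:(5,4)->(5,5)->EXIT | p2:(1,4)->(2,4) | p3:(3,2)->(4,2) | p4:(3,4)->(4,4)
Step 2: p0:(5,4)->(5,5)->EXIT | p1:escaped | p2:(2,4)->(3,4) | p3:(4,2)->(5,2) | p4:(4,4)->(5,4)
Step 3: p0:escaped | p1:escaped | p2:(3,4)->(4,4) | p3:(5,2)->(5,1) | p4:(5,4)->(5,5)->EXIT
Step 4: p0:escaped | p1:escaped | p2:(4,4)->(5,4) | p3:(5,1)->(5,0)->EXIT | p4:escaped
Step 5: p0:escaped | p1:escaped | p2:(5,4)->(5,5)->EXIT | p3:escaped | p4:escaped
Exit steps: [2, 1, 5, 4, 3]
First to escape: p1 at step 1

Answer: 1 1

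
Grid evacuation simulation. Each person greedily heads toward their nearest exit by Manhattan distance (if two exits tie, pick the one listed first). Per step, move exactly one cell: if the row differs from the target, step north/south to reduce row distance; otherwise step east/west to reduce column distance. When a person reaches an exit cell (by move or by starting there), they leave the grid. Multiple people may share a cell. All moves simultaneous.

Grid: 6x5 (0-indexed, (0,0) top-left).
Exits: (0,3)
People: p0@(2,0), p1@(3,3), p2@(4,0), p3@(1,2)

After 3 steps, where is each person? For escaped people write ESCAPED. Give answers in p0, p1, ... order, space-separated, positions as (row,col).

Step 1: p0:(2,0)->(1,0) | p1:(3,3)->(2,3) | p2:(4,0)->(3,0) | p3:(1,2)->(0,2)
Step 2: p0:(1,0)->(0,0) | p1:(2,3)->(1,3) | p2:(3,0)->(2,0) | p3:(0,2)->(0,3)->EXIT
Step 3: p0:(0,0)->(0,1) | p1:(1,3)->(0,3)->EXIT | p2:(2,0)->(1,0) | p3:escaped

(0,1) ESCAPED (1,0) ESCAPED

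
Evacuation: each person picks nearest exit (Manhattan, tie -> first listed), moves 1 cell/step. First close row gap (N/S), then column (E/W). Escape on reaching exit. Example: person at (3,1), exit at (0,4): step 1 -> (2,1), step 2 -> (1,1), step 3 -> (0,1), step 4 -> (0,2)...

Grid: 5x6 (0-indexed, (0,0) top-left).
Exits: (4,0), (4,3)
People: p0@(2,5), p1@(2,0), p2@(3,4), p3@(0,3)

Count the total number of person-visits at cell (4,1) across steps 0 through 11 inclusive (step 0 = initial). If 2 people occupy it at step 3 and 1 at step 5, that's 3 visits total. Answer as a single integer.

Answer: 0

Derivation:
Step 0: p0@(2,5) p1@(2,0) p2@(3,4) p3@(0,3) -> at (4,1): 0 [-], cum=0
Step 1: p0@(3,5) p1@(3,0) p2@(4,4) p3@(1,3) -> at (4,1): 0 [-], cum=0
Step 2: p0@(4,5) p1@ESC p2@ESC p3@(2,3) -> at (4,1): 0 [-], cum=0
Step 3: p0@(4,4) p1@ESC p2@ESC p3@(3,3) -> at (4,1): 0 [-], cum=0
Step 4: p0@ESC p1@ESC p2@ESC p3@ESC -> at (4,1): 0 [-], cum=0
Total visits = 0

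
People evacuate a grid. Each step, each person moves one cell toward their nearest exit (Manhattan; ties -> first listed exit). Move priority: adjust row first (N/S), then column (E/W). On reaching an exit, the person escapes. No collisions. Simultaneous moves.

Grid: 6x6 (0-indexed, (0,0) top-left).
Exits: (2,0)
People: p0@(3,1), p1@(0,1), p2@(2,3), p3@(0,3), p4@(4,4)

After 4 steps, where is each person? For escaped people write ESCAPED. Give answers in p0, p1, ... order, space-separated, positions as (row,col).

Step 1: p0:(3,1)->(2,1) | p1:(0,1)->(1,1) | p2:(2,3)->(2,2) | p3:(0,3)->(1,3) | p4:(4,4)->(3,4)
Step 2: p0:(2,1)->(2,0)->EXIT | p1:(1,1)->(2,1) | p2:(2,2)->(2,1) | p3:(1,3)->(2,3) | p4:(3,4)->(2,4)
Step 3: p0:escaped | p1:(2,1)->(2,0)->EXIT | p2:(2,1)->(2,0)->EXIT | p3:(2,3)->(2,2) | p4:(2,4)->(2,3)
Step 4: p0:escaped | p1:escaped | p2:escaped | p3:(2,2)->(2,1) | p4:(2,3)->(2,2)

ESCAPED ESCAPED ESCAPED (2,1) (2,2)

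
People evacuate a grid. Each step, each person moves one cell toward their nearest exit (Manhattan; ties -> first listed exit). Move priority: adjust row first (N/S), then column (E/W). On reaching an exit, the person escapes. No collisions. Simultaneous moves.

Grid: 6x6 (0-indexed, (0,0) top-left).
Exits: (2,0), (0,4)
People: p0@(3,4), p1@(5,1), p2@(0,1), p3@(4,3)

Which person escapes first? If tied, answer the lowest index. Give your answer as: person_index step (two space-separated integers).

Step 1: p0:(3,4)->(2,4) | p1:(5,1)->(4,1) | p2:(0,1)->(1,1) | p3:(4,3)->(3,3)
Step 2: p0:(2,4)->(1,4) | p1:(4,1)->(3,1) | p2:(1,1)->(2,1) | p3:(3,3)->(2,3)
Step 3: p0:(1,4)->(0,4)->EXIT | p1:(3,1)->(2,1) | p2:(2,1)->(2,0)->EXIT | p3:(2,3)->(2,2)
Step 4: p0:escaped | p1:(2,1)->(2,0)->EXIT | p2:escaped | p3:(2,2)->(2,1)
Step 5: p0:escaped | p1:escaped | p2:escaped | p3:(2,1)->(2,0)->EXIT
Exit steps: [3, 4, 3, 5]
First to escape: p0 at step 3

Answer: 0 3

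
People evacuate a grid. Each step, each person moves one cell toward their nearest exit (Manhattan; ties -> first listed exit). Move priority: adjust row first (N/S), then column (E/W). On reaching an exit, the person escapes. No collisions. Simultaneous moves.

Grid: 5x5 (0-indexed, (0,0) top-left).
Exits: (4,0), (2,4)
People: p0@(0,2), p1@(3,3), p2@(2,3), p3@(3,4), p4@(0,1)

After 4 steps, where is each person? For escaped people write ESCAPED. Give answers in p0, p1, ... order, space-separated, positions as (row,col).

Step 1: p0:(0,2)->(1,2) | p1:(3,3)->(2,3) | p2:(2,3)->(2,4)->EXIT | p3:(3,4)->(2,4)->EXIT | p4:(0,1)->(1,1)
Step 2: p0:(1,2)->(2,2) | p1:(2,3)->(2,4)->EXIT | p2:escaped | p3:escaped | p4:(1,1)->(2,1)
Step 3: p0:(2,2)->(2,3) | p1:escaped | p2:escaped | p3:escaped | p4:(2,1)->(3,1)
Step 4: p0:(2,3)->(2,4)->EXIT | p1:escaped | p2:escaped | p3:escaped | p4:(3,1)->(4,1)

ESCAPED ESCAPED ESCAPED ESCAPED (4,1)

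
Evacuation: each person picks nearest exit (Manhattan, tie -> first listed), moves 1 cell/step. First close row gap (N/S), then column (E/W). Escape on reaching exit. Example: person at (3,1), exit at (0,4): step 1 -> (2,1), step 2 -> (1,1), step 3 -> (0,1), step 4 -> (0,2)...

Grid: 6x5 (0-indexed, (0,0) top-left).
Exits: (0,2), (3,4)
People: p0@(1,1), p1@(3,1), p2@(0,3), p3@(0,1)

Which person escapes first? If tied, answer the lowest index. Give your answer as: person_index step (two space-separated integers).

Answer: 2 1

Derivation:
Step 1: p0:(1,1)->(0,1) | p1:(3,1)->(3,2) | p2:(0,3)->(0,2)->EXIT | p3:(0,1)->(0,2)->EXIT
Step 2: p0:(0,1)->(0,2)->EXIT | p1:(3,2)->(3,3) | p2:escaped | p3:escaped
Step 3: p0:escaped | p1:(3,3)->(3,4)->EXIT | p2:escaped | p3:escaped
Exit steps: [2, 3, 1, 1]
First to escape: p2 at step 1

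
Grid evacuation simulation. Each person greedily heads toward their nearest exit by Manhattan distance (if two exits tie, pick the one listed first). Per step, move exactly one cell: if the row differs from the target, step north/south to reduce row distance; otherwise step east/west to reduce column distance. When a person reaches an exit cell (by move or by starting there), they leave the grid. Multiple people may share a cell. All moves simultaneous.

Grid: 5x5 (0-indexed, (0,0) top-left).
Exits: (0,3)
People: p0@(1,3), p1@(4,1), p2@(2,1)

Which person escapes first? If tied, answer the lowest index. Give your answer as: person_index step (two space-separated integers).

Step 1: p0:(1,3)->(0,3)->EXIT | p1:(4,1)->(3,1) | p2:(2,1)->(1,1)
Step 2: p0:escaped | p1:(3,1)->(2,1) | p2:(1,1)->(0,1)
Step 3: p0:escaped | p1:(2,1)->(1,1) | p2:(0,1)->(0,2)
Step 4: p0:escaped | p1:(1,1)->(0,1) | p2:(0,2)->(0,3)->EXIT
Step 5: p0:escaped | p1:(0,1)->(0,2) | p2:escaped
Step 6: p0:escaped | p1:(0,2)->(0,3)->EXIT | p2:escaped
Exit steps: [1, 6, 4]
First to escape: p0 at step 1

Answer: 0 1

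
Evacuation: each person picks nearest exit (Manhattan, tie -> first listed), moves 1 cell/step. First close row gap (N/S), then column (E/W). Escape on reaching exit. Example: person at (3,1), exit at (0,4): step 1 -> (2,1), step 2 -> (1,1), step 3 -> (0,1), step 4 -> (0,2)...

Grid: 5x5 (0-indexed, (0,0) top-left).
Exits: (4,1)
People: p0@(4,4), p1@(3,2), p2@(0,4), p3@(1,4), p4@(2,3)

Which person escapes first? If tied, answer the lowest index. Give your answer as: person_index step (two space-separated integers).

Step 1: p0:(4,4)->(4,3) | p1:(3,2)->(4,2) | p2:(0,4)->(1,4) | p3:(1,4)->(2,4) | p4:(2,3)->(3,3)
Step 2: p0:(4,3)->(4,2) | p1:(4,2)->(4,1)->EXIT | p2:(1,4)->(2,4) | p3:(2,4)->(3,4) | p4:(3,3)->(4,3)
Step 3: p0:(4,2)->(4,1)->EXIT | p1:escaped | p2:(2,4)->(3,4) | p3:(3,4)->(4,4) | p4:(4,3)->(4,2)
Step 4: p0:escaped | p1:escaped | p2:(3,4)->(4,4) | p3:(4,4)->(4,3) | p4:(4,2)->(4,1)->EXIT
Step 5: p0:escaped | p1:escaped | p2:(4,4)->(4,3) | p3:(4,3)->(4,2) | p4:escaped
Step 6: p0:escaped | p1:escaped | p2:(4,3)->(4,2) | p3:(4,2)->(4,1)->EXIT | p4:escaped
Step 7: p0:escaped | p1:escaped | p2:(4,2)->(4,1)->EXIT | p3:escaped | p4:escaped
Exit steps: [3, 2, 7, 6, 4]
First to escape: p1 at step 2

Answer: 1 2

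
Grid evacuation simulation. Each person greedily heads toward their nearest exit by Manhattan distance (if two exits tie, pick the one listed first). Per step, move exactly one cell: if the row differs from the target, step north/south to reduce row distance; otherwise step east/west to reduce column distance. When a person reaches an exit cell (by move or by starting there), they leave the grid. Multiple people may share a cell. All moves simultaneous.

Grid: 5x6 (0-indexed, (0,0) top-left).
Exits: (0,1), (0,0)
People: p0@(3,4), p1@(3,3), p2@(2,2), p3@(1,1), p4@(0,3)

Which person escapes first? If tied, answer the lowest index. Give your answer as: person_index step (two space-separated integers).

Step 1: p0:(3,4)->(2,4) | p1:(3,3)->(2,3) | p2:(2,2)->(1,2) | p3:(1,1)->(0,1)->EXIT | p4:(0,3)->(0,2)
Step 2: p0:(2,4)->(1,4) | p1:(2,3)->(1,3) | p2:(1,2)->(0,2) | p3:escaped | p4:(0,2)->(0,1)->EXIT
Step 3: p0:(1,4)->(0,4) | p1:(1,3)->(0,3) | p2:(0,2)->(0,1)->EXIT | p3:escaped | p4:escaped
Step 4: p0:(0,4)->(0,3) | p1:(0,3)->(0,2) | p2:escaped | p3:escaped | p4:escaped
Step 5: p0:(0,3)->(0,2) | p1:(0,2)->(0,1)->EXIT | p2:escaped | p3:escaped | p4:escaped
Step 6: p0:(0,2)->(0,1)->EXIT | p1:escaped | p2:escaped | p3:escaped | p4:escaped
Exit steps: [6, 5, 3, 1, 2]
First to escape: p3 at step 1

Answer: 3 1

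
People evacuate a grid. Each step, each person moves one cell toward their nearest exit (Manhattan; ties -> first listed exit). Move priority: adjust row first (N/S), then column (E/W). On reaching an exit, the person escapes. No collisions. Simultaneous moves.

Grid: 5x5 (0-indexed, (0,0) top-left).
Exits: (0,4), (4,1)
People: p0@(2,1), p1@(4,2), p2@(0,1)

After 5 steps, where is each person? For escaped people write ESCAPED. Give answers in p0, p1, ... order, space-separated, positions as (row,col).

Step 1: p0:(2,1)->(3,1) | p1:(4,2)->(4,1)->EXIT | p2:(0,1)->(0,2)
Step 2: p0:(3,1)->(4,1)->EXIT | p1:escaped | p2:(0,2)->(0,3)
Step 3: p0:escaped | p1:escaped | p2:(0,3)->(0,4)->EXIT

ESCAPED ESCAPED ESCAPED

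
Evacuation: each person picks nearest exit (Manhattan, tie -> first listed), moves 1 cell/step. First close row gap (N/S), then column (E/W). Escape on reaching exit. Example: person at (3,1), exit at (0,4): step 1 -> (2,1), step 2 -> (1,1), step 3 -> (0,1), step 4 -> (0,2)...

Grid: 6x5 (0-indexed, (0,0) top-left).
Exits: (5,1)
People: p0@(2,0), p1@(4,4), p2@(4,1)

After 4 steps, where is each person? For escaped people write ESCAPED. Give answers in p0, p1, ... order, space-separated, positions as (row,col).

Step 1: p0:(2,0)->(3,0) | p1:(4,4)->(5,4) | p2:(4,1)->(5,1)->EXIT
Step 2: p0:(3,0)->(4,0) | p1:(5,4)->(5,3) | p2:escaped
Step 3: p0:(4,0)->(5,0) | p1:(5,3)->(5,2) | p2:escaped
Step 4: p0:(5,0)->(5,1)->EXIT | p1:(5,2)->(5,1)->EXIT | p2:escaped

ESCAPED ESCAPED ESCAPED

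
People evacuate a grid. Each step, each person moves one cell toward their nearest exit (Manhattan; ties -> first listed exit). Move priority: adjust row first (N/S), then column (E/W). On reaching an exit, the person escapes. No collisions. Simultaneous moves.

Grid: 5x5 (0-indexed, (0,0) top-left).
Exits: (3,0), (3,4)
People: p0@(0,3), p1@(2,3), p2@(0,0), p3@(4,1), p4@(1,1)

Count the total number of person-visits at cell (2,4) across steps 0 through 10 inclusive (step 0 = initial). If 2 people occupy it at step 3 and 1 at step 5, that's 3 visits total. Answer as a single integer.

Answer: 0

Derivation:
Step 0: p0@(0,3) p1@(2,3) p2@(0,0) p3@(4,1) p4@(1,1) -> at (2,4): 0 [-], cum=0
Step 1: p0@(1,3) p1@(3,3) p2@(1,0) p3@(3,1) p4@(2,1) -> at (2,4): 0 [-], cum=0
Step 2: p0@(2,3) p1@ESC p2@(2,0) p3@ESC p4@(3,1) -> at (2,4): 0 [-], cum=0
Step 3: p0@(3,3) p1@ESC p2@ESC p3@ESC p4@ESC -> at (2,4): 0 [-], cum=0
Step 4: p0@ESC p1@ESC p2@ESC p3@ESC p4@ESC -> at (2,4): 0 [-], cum=0
Total visits = 0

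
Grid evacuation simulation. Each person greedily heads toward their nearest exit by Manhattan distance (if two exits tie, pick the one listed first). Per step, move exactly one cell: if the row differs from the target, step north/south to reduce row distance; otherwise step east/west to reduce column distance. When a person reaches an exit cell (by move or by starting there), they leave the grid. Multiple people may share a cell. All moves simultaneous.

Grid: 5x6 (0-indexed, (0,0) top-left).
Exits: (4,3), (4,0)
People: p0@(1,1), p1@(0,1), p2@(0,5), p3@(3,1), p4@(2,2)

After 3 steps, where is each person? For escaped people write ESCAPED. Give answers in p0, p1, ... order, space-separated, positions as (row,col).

Step 1: p0:(1,1)->(2,1) | p1:(0,1)->(1,1) | p2:(0,5)->(1,5) | p3:(3,1)->(4,1) | p4:(2,2)->(3,2)
Step 2: p0:(2,1)->(3,1) | p1:(1,1)->(2,1) | p2:(1,5)->(2,5) | p3:(4,1)->(4,0)->EXIT | p4:(3,2)->(4,2)
Step 3: p0:(3,1)->(4,1) | p1:(2,1)->(3,1) | p2:(2,5)->(3,5) | p3:escaped | p4:(4,2)->(4,3)->EXIT

(4,1) (3,1) (3,5) ESCAPED ESCAPED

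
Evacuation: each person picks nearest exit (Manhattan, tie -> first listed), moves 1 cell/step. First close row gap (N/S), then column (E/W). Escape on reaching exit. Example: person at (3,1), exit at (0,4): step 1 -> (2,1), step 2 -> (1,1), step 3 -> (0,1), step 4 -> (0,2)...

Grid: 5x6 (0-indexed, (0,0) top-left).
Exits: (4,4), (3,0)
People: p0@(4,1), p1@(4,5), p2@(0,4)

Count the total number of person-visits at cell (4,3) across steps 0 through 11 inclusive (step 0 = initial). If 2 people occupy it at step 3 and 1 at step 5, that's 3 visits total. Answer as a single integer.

Answer: 0

Derivation:
Step 0: p0@(4,1) p1@(4,5) p2@(0,4) -> at (4,3): 0 [-], cum=0
Step 1: p0@(3,1) p1@ESC p2@(1,4) -> at (4,3): 0 [-], cum=0
Step 2: p0@ESC p1@ESC p2@(2,4) -> at (4,3): 0 [-], cum=0
Step 3: p0@ESC p1@ESC p2@(3,4) -> at (4,3): 0 [-], cum=0
Step 4: p0@ESC p1@ESC p2@ESC -> at (4,3): 0 [-], cum=0
Total visits = 0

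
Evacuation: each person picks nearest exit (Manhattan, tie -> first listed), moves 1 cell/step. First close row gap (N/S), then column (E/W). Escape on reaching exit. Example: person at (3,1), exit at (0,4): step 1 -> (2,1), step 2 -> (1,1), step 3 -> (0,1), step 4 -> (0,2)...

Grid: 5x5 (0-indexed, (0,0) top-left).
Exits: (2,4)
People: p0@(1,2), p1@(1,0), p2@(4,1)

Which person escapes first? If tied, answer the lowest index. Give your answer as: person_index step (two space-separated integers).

Step 1: p0:(1,2)->(2,2) | p1:(1,0)->(2,0) | p2:(4,1)->(3,1)
Step 2: p0:(2,2)->(2,3) | p1:(2,0)->(2,1) | p2:(3,1)->(2,1)
Step 3: p0:(2,3)->(2,4)->EXIT | p1:(2,1)->(2,2) | p2:(2,1)->(2,2)
Step 4: p0:escaped | p1:(2,2)->(2,3) | p2:(2,2)->(2,3)
Step 5: p0:escaped | p1:(2,3)->(2,4)->EXIT | p2:(2,3)->(2,4)->EXIT
Exit steps: [3, 5, 5]
First to escape: p0 at step 3

Answer: 0 3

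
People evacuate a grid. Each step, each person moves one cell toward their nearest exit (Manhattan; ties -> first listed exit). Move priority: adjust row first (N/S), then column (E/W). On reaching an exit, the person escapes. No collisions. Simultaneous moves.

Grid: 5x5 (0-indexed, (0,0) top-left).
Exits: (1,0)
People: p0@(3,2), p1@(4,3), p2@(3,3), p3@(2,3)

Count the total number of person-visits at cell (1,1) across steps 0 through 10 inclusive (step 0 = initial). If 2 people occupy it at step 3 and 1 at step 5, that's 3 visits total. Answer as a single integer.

Step 0: p0@(3,2) p1@(4,3) p2@(3,3) p3@(2,3) -> at (1,1): 0 [-], cum=0
Step 1: p0@(2,2) p1@(3,3) p2@(2,3) p3@(1,3) -> at (1,1): 0 [-], cum=0
Step 2: p0@(1,2) p1@(2,3) p2@(1,3) p3@(1,2) -> at (1,1): 0 [-], cum=0
Step 3: p0@(1,1) p1@(1,3) p2@(1,2) p3@(1,1) -> at (1,1): 2 [p0,p3], cum=2
Step 4: p0@ESC p1@(1,2) p2@(1,1) p3@ESC -> at (1,1): 1 [p2], cum=3
Step 5: p0@ESC p1@(1,1) p2@ESC p3@ESC -> at (1,1): 1 [p1], cum=4
Step 6: p0@ESC p1@ESC p2@ESC p3@ESC -> at (1,1): 0 [-], cum=4
Total visits = 4

Answer: 4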